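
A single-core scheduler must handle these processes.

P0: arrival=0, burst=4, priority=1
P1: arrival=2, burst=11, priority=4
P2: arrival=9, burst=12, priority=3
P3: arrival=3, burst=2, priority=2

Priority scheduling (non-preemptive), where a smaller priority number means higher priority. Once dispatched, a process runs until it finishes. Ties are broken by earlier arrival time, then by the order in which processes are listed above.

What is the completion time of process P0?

4

Timeline: | P0 0-4 | P3 4-6 | P1 6-17 | P2 17-29 |
Completion: P0=4  P1=17  P2=29  P3=6
Turnaround (C−A): P0=4  P1=15  P2=20  P3=3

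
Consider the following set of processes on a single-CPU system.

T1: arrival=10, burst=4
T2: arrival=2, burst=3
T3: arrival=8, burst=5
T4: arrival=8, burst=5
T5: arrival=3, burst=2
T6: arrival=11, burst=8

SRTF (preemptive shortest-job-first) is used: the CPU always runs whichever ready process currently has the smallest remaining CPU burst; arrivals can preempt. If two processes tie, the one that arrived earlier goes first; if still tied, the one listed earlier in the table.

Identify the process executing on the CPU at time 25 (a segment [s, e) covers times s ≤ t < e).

Timeline: | idle 0-2 | T2 2-5 | T5 5-7 | idle 7-8 | T3 8-13 | T1 13-17 | T4 17-22 | T6 22-30 |
Completion: T1=17  T2=5  T3=13  T4=22  T5=7  T6=30
Turnaround (C−A): T1=7  T2=3  T3=5  T4=14  T5=4  T6=19

T6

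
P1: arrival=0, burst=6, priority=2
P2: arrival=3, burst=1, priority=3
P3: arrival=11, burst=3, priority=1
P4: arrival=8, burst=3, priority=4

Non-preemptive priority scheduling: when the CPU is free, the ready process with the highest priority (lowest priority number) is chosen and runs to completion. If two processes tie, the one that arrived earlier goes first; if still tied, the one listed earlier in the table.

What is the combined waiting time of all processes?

3

Gantt: | P1 0-6 | P2 6-7 | idle 7-8 | P4 8-11 | P3 11-14 |
Completion: P1=6  P2=7  P3=14  P4=11
Turnaround (C−A): P1=6  P2=4  P3=3  P4=3
Waiting = turnaround − burst: P1=0, P2=3, P3=0, P4=0
Total waiting = 0 + 3 + 0 + 0 = 3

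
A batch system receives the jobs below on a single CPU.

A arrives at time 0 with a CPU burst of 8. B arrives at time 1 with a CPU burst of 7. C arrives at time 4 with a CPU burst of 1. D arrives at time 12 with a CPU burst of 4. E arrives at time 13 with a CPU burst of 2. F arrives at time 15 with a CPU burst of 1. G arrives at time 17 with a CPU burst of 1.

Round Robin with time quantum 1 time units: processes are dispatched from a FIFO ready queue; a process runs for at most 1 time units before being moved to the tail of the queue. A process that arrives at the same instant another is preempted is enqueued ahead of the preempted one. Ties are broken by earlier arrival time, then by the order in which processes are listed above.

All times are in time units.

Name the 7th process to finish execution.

D

Gantt: | A 0-1 | B 1-2 | A 2-3 | B 3-4 | A 4-5 | C 5-6 | B 6-7 | A 7-8 | B 8-9 | A 9-10 | B 10-11 | A 11-12 | B 12-13 | D 13-14 | A 14-15 | E 15-16 | B 16-17 | D 17-18 | F 18-19 | A 19-20 | E 20-21 | G 21-22 | D 22-24 |
Completion: A=20  B=17  C=6  D=24  E=21  F=19  G=22
Turnaround (C−A): A=20  B=16  C=2  D=12  E=8  F=4  G=5
Finish order: C → B → F → A → E → G → D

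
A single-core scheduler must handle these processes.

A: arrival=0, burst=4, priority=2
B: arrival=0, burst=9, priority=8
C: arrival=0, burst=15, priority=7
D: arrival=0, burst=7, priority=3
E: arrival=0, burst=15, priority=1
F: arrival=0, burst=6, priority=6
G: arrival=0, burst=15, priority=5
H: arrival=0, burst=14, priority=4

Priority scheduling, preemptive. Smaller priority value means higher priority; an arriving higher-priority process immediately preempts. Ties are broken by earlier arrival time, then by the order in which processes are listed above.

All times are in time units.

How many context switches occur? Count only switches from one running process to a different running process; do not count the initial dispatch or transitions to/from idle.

7

Schedule: | E 0-15 | A 15-19 | D 19-26 | H 26-40 | G 40-55 | F 55-61 | C 61-76 | B 76-85 |
Completion: A=19  B=85  C=76  D=26  E=15  F=61  G=55  H=40
Turnaround (C−A): A=19  B=85  C=76  D=26  E=15  F=61  G=55  H=40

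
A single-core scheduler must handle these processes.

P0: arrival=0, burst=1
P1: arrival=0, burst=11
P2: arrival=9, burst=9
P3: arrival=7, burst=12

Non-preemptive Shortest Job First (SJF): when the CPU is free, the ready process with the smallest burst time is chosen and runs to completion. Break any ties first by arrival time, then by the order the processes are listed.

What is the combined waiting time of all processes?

18

Timeline: | P0 0-1 | P1 1-12 | P2 12-21 | P3 21-33 |
Completion: P0=1  P1=12  P2=21  P3=33
Waiting = turnaround − burst: P0=0, P1=1, P2=3, P3=14
Total waiting = 0 + 1 + 3 + 14 = 18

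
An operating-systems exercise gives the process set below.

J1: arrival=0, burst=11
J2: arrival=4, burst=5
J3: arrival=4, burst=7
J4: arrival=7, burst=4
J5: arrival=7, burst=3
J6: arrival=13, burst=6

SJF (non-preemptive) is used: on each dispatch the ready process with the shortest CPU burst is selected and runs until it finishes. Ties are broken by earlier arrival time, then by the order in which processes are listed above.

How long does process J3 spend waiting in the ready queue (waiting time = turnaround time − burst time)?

Schedule: | J1 0-11 | J5 11-14 | J4 14-18 | J2 18-23 | J6 23-29 | J3 29-36 |
Completion: J1=11  J2=23  J3=36  J4=18  J5=14  J6=29
Waiting(J3) = turnaround − burst = 32 − 7 = 25

25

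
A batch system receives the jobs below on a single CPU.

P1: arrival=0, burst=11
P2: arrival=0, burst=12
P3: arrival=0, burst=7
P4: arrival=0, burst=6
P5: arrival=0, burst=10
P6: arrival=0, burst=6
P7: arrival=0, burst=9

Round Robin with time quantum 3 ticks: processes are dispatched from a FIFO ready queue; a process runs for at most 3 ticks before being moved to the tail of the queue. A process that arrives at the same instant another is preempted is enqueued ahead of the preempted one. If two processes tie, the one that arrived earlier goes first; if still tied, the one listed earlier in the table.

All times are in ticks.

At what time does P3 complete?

Timeline: | P1 0-3 | P2 3-6 | P3 6-9 | P4 9-12 | P5 12-15 | P6 15-18 | P7 18-21 | P1 21-24 | P2 24-27 | P3 27-30 | P4 30-33 | P5 33-36 | P6 36-39 | P7 39-42 | P1 42-45 | P2 45-48 | P3 48-49 | P5 49-52 | P7 52-55 | P1 55-57 | P2 57-60 | P5 60-61 |
Completion: P1=57  P2=60  P3=49  P4=33  P5=61  P6=39  P7=55

49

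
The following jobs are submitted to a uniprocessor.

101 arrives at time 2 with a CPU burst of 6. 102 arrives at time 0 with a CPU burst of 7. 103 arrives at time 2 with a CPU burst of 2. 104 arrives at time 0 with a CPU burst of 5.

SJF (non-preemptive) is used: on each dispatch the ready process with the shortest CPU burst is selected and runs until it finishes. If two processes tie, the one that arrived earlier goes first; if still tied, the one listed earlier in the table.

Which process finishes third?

101

Schedule: | 104 0-5 | 103 5-7 | 101 7-13 | 102 13-20 |
Completion: 101=13  102=20  103=7  104=5
Finish order: 104 → 103 → 101 → 102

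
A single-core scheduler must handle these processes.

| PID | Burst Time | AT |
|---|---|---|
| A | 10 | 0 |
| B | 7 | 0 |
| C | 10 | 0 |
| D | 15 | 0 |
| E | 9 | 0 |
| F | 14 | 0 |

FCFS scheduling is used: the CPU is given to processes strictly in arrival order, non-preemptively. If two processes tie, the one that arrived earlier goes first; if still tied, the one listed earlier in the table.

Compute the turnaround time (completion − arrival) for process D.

Schedule: | A 0-10 | B 10-17 | C 17-27 | D 27-42 | E 42-51 | F 51-65 |
Completion: A=10  B=17  C=27  D=42  E=51  F=65
Turnaround(D) = completion − arrival = 42 − 0 = 42

42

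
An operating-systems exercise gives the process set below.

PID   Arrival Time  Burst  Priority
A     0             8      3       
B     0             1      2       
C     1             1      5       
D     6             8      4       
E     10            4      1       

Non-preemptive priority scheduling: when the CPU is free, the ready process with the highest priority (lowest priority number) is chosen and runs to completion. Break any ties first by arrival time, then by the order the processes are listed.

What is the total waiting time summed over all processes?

Schedule: | B 0-1 | A 1-9 | D 9-17 | E 17-21 | C 21-22 |
Completion: A=9  B=1  C=22  D=17  E=21
Turnaround (C−A): A=9  B=1  C=21  D=11  E=11
Waiting = turnaround − burst: A=1, B=0, C=20, D=3, E=7
Total waiting = 1 + 0 + 20 + 3 + 7 = 31

31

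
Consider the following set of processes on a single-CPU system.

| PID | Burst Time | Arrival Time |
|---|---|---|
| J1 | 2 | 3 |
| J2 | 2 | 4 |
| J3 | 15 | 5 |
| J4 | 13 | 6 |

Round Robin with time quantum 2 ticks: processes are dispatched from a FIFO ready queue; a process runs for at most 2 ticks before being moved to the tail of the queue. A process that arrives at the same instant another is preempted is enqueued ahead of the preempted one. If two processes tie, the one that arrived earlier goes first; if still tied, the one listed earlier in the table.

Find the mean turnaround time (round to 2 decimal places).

Gantt: | idle 0-3 | J1 3-5 | J2 5-7 | J3 7-9 | J4 9-11 | J3 11-13 | J4 13-15 | J3 15-17 | J4 17-19 | J3 19-21 | J4 21-23 | J3 23-25 | J4 25-27 | J3 27-29 | J4 29-31 | J3 31-33 | J4 33-34 | J3 34-35 |
Completion: J1=5  J2=7  J3=35  J4=34
Turnaround times: J1=2, J2=3, J3=30, J4=28
Average turnaround = (2+3+30+28) / 4 = 63/4 = 15.75

15.75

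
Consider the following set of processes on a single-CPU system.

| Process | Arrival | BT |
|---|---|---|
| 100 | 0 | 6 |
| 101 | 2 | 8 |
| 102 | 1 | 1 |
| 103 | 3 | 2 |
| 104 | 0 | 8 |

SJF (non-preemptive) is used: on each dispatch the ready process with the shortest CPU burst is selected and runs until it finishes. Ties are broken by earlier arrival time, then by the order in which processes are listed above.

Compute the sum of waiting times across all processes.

33

Schedule: | 100 0-6 | 102 6-7 | 103 7-9 | 104 9-17 | 101 17-25 |
Completion: 100=6  101=25  102=7  103=9  104=17
Turnaround (C−A): 100=6  101=23  102=6  103=6  104=17
Waiting = turnaround − burst: 100=0, 101=15, 102=5, 103=4, 104=9
Total waiting = 0 + 15 + 5 + 4 + 9 = 33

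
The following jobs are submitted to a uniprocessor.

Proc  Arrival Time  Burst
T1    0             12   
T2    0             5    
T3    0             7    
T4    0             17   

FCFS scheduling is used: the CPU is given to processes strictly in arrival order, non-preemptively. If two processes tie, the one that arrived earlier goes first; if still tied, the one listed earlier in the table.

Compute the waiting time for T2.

Timeline: | T1 0-12 | T2 12-17 | T3 17-24 | T4 24-41 |
Completion: T1=12  T2=17  T3=24  T4=41
Turnaround (C−A): T1=12  T2=17  T3=24  T4=41
Waiting(T2) = turnaround − burst = 17 − 5 = 12

12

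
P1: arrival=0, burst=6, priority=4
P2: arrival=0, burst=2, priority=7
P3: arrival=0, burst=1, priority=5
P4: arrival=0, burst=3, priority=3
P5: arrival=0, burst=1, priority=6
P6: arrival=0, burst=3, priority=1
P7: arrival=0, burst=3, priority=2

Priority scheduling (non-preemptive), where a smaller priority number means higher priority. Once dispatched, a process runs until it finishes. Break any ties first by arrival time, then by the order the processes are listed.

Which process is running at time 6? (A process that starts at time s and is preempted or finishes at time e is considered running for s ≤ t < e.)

P4

Schedule: | P6 0-3 | P7 3-6 | P4 6-9 | P1 9-15 | P3 15-16 | P5 16-17 | P2 17-19 |
Completion: P1=15  P2=19  P3=16  P4=9  P5=17  P6=3  P7=6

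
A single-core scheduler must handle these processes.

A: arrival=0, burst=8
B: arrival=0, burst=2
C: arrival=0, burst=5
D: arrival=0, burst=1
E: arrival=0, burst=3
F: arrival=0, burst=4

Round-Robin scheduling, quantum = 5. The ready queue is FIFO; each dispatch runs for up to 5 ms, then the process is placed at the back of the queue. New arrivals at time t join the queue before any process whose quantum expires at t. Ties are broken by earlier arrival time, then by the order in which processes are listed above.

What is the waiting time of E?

Gantt: | A 0-5 | B 5-7 | C 7-12 | D 12-13 | E 13-16 | F 16-20 | A 20-23 |
Completion: A=23  B=7  C=12  D=13  E=16  F=20
Turnaround (C−A): A=23  B=7  C=12  D=13  E=16  F=20
Waiting(E) = turnaround − burst = 16 − 3 = 13

13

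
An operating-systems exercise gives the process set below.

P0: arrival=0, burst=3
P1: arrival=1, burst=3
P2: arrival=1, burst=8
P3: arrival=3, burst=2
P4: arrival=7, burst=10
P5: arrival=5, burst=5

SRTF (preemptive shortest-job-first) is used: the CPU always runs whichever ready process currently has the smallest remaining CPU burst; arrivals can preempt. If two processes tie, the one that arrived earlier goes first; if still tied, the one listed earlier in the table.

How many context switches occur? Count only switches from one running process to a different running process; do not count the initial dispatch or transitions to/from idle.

Timeline: | P0 0-3 | P3 3-5 | P1 5-8 | P5 8-13 | P2 13-21 | P4 21-31 |
Completion: P0=3  P1=8  P2=21  P3=5  P4=31  P5=13

5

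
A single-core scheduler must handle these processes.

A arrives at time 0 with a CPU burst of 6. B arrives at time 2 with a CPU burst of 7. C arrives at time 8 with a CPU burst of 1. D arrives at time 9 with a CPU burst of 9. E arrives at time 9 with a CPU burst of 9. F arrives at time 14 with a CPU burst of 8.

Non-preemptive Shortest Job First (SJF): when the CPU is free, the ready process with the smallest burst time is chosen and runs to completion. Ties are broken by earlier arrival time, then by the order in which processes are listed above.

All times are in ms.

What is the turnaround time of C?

Timeline: | A 0-6 | B 6-13 | C 13-14 | F 14-22 | D 22-31 | E 31-40 |
Completion: A=6  B=13  C=14  D=31  E=40  F=22
Turnaround (C−A): A=6  B=11  C=6  D=22  E=31  F=8
Turnaround(C) = completion − arrival = 14 − 8 = 6

6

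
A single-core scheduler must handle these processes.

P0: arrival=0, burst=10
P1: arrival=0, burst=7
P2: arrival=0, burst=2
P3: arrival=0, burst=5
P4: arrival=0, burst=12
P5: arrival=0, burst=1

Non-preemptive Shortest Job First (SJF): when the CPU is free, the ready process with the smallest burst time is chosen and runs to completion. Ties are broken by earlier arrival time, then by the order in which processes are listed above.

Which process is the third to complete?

P3

Timeline: | P5 0-1 | P2 1-3 | P3 3-8 | P1 8-15 | P0 15-25 | P4 25-37 |
Completion: P0=25  P1=15  P2=3  P3=8  P4=37  P5=1
Finish order: P5 → P2 → P3 → P1 → P0 → P4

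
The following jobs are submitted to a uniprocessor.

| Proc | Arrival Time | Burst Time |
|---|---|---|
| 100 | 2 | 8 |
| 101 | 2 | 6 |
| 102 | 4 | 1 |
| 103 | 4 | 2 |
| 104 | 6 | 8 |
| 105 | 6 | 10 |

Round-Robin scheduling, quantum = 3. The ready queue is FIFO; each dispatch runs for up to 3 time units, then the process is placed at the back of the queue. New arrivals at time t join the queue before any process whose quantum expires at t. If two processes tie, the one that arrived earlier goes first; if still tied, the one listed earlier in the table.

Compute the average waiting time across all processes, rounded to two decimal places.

13.17

Gantt: | idle 0-2 | 100 2-5 | 101 5-8 | 102 8-9 | 103 9-11 | 100 11-14 | 104 14-17 | 105 17-20 | 101 20-23 | 100 23-25 | 104 25-28 | 105 28-31 | 104 31-33 | 105 33-37 |
Completion: 100=25  101=23  102=9  103=11  104=33  105=37
Waiting times: 100=15, 101=15, 102=4, 103=5, 104=19, 105=21
Average waiting = (15+15+4+5+19+21) / 6 = 79/6 = 13.17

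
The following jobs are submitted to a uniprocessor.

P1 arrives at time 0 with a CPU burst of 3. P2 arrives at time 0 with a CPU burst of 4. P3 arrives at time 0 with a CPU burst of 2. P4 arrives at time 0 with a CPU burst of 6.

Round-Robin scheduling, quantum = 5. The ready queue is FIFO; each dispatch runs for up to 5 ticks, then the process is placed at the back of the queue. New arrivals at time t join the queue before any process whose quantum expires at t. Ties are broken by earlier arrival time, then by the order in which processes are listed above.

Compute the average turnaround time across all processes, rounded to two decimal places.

Gantt: | P1 0-3 | P2 3-7 | P3 7-9 | P4 9-15 |
Completion: P1=3  P2=7  P3=9  P4=15
Turnaround (C−A): P1=3  P2=7  P3=9  P4=15
Turnaround times: P1=3, P2=7, P3=9, P4=15
Average turnaround = (3+7+9+15) / 4 = 34/4 = 8.50

8.50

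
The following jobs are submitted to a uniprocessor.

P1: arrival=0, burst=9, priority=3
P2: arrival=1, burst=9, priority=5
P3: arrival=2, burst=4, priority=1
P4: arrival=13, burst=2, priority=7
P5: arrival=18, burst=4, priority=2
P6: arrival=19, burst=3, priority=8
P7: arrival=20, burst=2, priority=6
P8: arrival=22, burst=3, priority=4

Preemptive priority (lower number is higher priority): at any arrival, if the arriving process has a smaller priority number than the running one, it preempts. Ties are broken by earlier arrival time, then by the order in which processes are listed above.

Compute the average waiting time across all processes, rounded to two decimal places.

8.00

Schedule: | P1 0-2 | P3 2-6 | P1 6-13 | P2 13-18 | P5 18-22 | P8 22-25 | P2 25-29 | P7 29-31 | P4 31-33 | P6 33-36 |
Completion: P1=13  P2=29  P3=6  P4=33  P5=22  P6=36  P7=31  P8=25
Turnaround (C−A): P1=13  P2=28  P3=4  P4=20  P5=4  P6=17  P7=11  P8=3
Waiting times: P1=4, P2=19, P3=0, P4=18, P5=0, P6=14, P7=9, P8=0
Average waiting = (4+19+0+18+0+14+9+0) / 8 = 64/8 = 8.00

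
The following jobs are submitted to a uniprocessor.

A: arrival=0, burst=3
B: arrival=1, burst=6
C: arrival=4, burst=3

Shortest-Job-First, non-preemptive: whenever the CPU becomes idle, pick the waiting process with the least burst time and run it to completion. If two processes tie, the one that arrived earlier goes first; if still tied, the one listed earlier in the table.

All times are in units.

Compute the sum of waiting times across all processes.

Schedule: | A 0-3 | B 3-9 | C 9-12 |
Completion: A=3  B=9  C=12
Turnaround (C−A): A=3  B=8  C=8
Waiting = turnaround − burst: A=0, B=2, C=5
Total waiting = 0 + 2 + 5 = 7

7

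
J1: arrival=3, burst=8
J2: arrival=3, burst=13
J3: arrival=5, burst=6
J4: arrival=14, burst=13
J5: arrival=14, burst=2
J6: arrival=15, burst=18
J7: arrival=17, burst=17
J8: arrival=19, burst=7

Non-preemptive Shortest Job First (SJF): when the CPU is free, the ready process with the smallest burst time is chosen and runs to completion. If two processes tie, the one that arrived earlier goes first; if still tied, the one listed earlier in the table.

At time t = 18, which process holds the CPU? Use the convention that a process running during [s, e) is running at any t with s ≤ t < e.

Gantt: | idle 0-3 | J1 3-11 | J3 11-17 | J5 17-19 | J8 19-26 | J2 26-39 | J4 39-52 | J7 52-69 | J6 69-87 |
Completion: J1=11  J2=39  J3=17  J4=52  J5=19  J6=87  J7=69  J8=26
Turnaround (C−A): J1=8  J2=36  J3=12  J4=38  J5=5  J6=72  J7=52  J8=7

J5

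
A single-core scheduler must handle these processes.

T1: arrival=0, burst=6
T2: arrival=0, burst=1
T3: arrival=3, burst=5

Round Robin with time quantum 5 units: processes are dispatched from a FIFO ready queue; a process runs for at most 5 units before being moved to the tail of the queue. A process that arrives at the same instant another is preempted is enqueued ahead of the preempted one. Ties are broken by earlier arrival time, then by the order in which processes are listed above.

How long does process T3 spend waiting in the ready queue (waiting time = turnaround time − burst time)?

3

Timeline: | T1 0-5 | T2 5-6 | T3 6-11 | T1 11-12 |
Completion: T1=12  T2=6  T3=11
Turnaround (C−A): T1=12  T2=6  T3=8
Waiting(T3) = turnaround − burst = 8 − 5 = 3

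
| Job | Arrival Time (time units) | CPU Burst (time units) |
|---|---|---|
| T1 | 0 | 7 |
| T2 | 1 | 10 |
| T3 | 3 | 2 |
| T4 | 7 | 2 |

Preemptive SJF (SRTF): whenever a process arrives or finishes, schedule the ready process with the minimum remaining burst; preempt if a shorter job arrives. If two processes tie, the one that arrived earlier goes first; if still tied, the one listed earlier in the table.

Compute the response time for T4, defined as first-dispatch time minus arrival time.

Timeline: | T1 0-3 | T3 3-5 | T1 5-9 | T4 9-11 | T2 11-21 |
Completion: T1=9  T2=21  T3=5  T4=11
Turnaround (C−A): T1=9  T2=20  T3=2  T4=4
Response(T4) = first start − arrival = 9 − 7 = 2

2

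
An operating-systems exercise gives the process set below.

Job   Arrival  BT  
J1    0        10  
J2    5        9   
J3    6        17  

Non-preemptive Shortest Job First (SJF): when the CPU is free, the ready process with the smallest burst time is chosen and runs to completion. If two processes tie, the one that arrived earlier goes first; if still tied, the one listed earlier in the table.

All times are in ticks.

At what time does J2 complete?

19

Gantt: | J1 0-10 | J2 10-19 | J3 19-36 |
Completion: J1=10  J2=19  J3=36
Turnaround (C−A): J1=10  J2=14  J3=30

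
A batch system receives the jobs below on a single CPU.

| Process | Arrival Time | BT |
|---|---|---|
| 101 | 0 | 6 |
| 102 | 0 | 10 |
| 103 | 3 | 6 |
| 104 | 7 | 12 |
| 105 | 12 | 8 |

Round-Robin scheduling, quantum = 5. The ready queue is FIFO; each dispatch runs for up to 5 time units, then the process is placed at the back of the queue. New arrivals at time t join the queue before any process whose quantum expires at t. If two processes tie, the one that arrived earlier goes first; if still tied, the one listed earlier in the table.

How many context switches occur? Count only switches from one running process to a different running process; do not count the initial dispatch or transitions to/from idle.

Timeline: | 101 0-5 | 102 5-10 | 103 10-15 | 101 15-16 | 104 16-21 | 102 21-26 | 105 26-31 | 103 31-32 | 104 32-37 | 105 37-40 | 104 40-42 |
Completion: 101=16  102=26  103=32  104=42  105=40
Turnaround (C−A): 101=16  102=26  103=29  104=35  105=28

10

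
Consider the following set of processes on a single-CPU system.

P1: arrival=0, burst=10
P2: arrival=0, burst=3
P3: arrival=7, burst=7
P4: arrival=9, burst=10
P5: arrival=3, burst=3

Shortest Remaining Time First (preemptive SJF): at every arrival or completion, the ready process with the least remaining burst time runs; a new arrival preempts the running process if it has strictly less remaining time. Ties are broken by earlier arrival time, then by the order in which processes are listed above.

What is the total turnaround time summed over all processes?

Gantt: | P2 0-3 | P5 3-6 | P1 6-7 | P3 7-14 | P1 14-23 | P4 23-33 |
Completion: P1=23  P2=3  P3=14  P4=33  P5=6
Turnaround = completion − arrival: P1=23, P2=3, P3=7, P4=24, P5=3
Total turnaround = 23 + 3 + 7 + 24 + 3 = 60

60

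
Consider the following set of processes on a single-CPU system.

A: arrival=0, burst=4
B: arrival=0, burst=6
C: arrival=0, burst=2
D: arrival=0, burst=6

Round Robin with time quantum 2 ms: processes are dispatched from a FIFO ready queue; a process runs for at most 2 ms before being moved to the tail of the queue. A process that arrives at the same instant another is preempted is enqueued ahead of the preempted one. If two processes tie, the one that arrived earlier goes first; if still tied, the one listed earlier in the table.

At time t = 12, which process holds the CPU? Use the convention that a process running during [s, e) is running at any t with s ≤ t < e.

Schedule: | A 0-2 | B 2-4 | C 4-6 | D 6-8 | A 8-10 | B 10-12 | D 12-14 | B 14-16 | D 16-18 |
Completion: A=10  B=16  C=6  D=18
Turnaround (C−A): A=10  B=16  C=6  D=18

D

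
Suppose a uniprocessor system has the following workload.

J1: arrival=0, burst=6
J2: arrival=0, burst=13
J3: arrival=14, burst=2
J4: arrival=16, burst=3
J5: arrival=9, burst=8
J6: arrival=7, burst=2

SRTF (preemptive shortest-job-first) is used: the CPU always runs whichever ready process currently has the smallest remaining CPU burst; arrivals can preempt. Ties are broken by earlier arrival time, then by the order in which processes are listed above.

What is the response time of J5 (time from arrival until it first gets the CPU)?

0

Timeline: | J1 0-6 | J2 6-7 | J6 7-9 | J5 9-14 | J3 14-16 | J5 16-19 | J4 19-22 | J2 22-34 |
Completion: J1=6  J2=34  J3=16  J4=22  J5=19  J6=9
Turnaround (C−A): J1=6  J2=34  J3=2  J4=6  J5=10  J6=2
Response(J5) = first start − arrival = 9 − 9 = 0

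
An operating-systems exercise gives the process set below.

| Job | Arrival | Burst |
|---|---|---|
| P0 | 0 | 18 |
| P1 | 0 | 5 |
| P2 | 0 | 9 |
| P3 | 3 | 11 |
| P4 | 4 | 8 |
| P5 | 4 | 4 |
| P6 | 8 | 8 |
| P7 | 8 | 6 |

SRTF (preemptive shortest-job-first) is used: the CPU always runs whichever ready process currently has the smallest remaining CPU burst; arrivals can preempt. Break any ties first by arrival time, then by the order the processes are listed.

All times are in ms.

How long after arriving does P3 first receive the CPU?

37

Timeline: | P1 0-5 | P5 5-9 | P7 9-15 | P4 15-23 | P6 23-31 | P2 31-40 | P3 40-51 | P0 51-69 |
Completion: P0=69  P1=5  P2=40  P3=51  P4=23  P5=9  P6=31  P7=15
Turnaround (C−A): P0=69  P1=5  P2=40  P3=48  P4=19  P5=5  P6=23  P7=7
Response(P3) = first start − arrival = 40 − 3 = 37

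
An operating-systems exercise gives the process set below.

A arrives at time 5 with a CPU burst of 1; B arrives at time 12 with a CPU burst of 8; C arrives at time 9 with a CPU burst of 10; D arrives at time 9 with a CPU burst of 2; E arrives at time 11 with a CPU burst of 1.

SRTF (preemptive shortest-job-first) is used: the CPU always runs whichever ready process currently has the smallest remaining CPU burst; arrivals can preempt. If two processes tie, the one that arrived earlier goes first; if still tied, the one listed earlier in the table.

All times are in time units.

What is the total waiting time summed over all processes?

Timeline: | idle 0-5 | A 5-6 | idle 6-9 | D 9-11 | E 11-12 | B 12-20 | C 20-30 |
Completion: A=6  B=20  C=30  D=11  E=12
Turnaround (C−A): A=1  B=8  C=21  D=2  E=1
Waiting = turnaround − burst: A=0, B=0, C=11, D=0, E=0
Total waiting = 0 + 0 + 11 + 0 + 0 = 11

11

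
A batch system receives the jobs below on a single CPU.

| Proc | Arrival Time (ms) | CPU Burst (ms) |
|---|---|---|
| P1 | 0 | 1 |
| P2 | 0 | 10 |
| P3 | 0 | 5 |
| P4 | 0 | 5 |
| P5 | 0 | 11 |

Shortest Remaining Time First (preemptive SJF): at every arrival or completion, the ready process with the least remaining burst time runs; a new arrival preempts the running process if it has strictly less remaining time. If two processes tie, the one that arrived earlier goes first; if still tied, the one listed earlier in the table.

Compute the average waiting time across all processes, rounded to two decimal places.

Schedule: | P1 0-1 | P3 1-6 | P4 6-11 | P2 11-21 | P5 21-32 |
Completion: P1=1  P2=21  P3=6  P4=11  P5=32
Turnaround (C−A): P1=1  P2=21  P3=6  P4=11  P5=32
Waiting times: P1=0, P2=11, P3=1, P4=6, P5=21
Average waiting = (0+11+1+6+21) / 5 = 39/5 = 7.80

7.80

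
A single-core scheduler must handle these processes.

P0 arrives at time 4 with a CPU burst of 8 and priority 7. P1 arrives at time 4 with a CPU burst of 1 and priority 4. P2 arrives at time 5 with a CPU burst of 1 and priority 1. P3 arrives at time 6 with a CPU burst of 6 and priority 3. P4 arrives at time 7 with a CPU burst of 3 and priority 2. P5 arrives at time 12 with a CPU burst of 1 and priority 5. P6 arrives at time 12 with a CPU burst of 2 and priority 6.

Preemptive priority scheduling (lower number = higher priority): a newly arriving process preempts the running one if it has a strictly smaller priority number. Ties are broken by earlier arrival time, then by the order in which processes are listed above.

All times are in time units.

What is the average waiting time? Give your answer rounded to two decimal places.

3.43

Gantt: | idle 0-4 | P1 4-5 | P2 5-6 | P3 6-7 | P4 7-10 | P3 10-15 | P5 15-16 | P6 16-18 | P0 18-26 |
Completion: P0=26  P1=5  P2=6  P3=15  P4=10  P5=16  P6=18
Turnaround (C−A): P0=22  P1=1  P2=1  P3=9  P4=3  P5=4  P6=6
Waiting times: P0=14, P1=0, P2=0, P3=3, P4=0, P5=3, P6=4
Average waiting = (14+0+0+3+0+3+4) / 7 = 24/7 = 3.43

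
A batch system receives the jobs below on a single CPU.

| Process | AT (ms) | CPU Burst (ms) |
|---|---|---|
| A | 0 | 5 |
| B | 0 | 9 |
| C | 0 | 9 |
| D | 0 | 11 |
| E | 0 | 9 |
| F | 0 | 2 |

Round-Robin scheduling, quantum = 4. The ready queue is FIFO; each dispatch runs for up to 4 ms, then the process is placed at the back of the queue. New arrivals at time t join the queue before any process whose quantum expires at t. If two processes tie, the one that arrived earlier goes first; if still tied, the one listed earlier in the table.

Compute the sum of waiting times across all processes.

170

Gantt: | A 0-4 | B 4-8 | C 8-12 | D 12-16 | E 16-20 | F 20-22 | A 22-23 | B 23-27 | C 27-31 | D 31-35 | E 35-39 | B 39-40 | C 40-41 | D 41-44 | E 44-45 |
Completion: A=23  B=40  C=41  D=44  E=45  F=22
Waiting = turnaround − burst: A=18, B=31, C=32, D=33, E=36, F=20
Total waiting = 18 + 31 + 32 + 33 + 36 + 20 = 170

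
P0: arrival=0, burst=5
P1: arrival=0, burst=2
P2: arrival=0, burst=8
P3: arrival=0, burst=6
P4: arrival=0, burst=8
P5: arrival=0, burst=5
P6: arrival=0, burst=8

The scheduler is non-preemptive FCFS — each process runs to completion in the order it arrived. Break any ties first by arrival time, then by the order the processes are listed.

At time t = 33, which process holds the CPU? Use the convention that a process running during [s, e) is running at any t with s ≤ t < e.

P5

Timeline: | P0 0-5 | P1 5-7 | P2 7-15 | P3 15-21 | P4 21-29 | P5 29-34 | P6 34-42 |
Completion: P0=5  P1=7  P2=15  P3=21  P4=29  P5=34  P6=42
Turnaround (C−A): P0=5  P1=7  P2=15  P3=21  P4=29  P5=34  P6=42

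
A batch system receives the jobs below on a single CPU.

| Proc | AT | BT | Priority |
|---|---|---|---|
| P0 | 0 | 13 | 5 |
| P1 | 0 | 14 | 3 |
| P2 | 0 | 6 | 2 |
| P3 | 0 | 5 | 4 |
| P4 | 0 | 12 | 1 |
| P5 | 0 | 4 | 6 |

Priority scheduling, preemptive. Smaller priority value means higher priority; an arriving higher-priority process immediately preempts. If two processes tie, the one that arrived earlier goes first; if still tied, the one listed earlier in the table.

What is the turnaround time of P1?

32

Schedule: | P4 0-12 | P2 12-18 | P1 18-32 | P3 32-37 | P0 37-50 | P5 50-54 |
Completion: P0=50  P1=32  P2=18  P3=37  P4=12  P5=54
Turnaround (C−A): P0=50  P1=32  P2=18  P3=37  P4=12  P5=54
Turnaround(P1) = completion − arrival = 32 − 0 = 32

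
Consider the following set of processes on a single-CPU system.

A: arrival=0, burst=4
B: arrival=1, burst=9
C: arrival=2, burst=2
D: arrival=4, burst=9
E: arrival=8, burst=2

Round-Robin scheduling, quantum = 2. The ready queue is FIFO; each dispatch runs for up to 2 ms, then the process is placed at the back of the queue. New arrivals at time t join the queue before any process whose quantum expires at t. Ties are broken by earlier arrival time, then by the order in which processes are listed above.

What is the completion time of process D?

26

Timeline: | A 0-2 | B 2-4 | C 4-6 | A 6-8 | D 8-10 | B 10-12 | E 12-14 | D 14-16 | B 16-18 | D 18-20 | B 20-22 | D 22-24 | B 24-25 | D 25-26 |
Completion: A=8  B=25  C=6  D=26  E=14
Turnaround (C−A): A=8  B=24  C=4  D=22  E=6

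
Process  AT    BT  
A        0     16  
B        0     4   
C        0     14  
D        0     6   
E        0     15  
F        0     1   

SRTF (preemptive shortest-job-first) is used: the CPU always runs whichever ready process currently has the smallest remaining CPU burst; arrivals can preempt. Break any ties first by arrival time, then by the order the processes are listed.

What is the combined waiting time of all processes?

Timeline: | F 0-1 | B 1-5 | D 5-11 | C 11-25 | E 25-40 | A 40-56 |
Completion: A=56  B=5  C=25  D=11  E=40  F=1
Waiting = turnaround − burst: A=40, B=1, C=11, D=5, E=25, F=0
Total waiting = 40 + 1 + 11 + 5 + 25 + 0 = 82

82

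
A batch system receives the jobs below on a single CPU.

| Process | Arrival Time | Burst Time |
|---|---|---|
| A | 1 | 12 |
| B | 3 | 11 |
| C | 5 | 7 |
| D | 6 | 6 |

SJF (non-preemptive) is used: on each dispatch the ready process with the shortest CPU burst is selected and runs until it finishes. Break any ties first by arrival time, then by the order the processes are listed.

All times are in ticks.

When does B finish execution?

Schedule: | idle 0-1 | A 1-13 | D 13-19 | C 19-26 | B 26-37 |
Completion: A=13  B=37  C=26  D=19
Turnaround (C−A): A=12  B=34  C=21  D=13

37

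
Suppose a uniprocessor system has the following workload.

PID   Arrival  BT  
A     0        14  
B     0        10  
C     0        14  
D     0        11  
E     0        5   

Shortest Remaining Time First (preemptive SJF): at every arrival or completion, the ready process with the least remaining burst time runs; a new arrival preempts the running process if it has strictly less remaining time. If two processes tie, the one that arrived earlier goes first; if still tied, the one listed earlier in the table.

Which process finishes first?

E

Schedule: | E 0-5 | B 5-15 | D 15-26 | A 26-40 | C 40-54 |
Completion: A=40  B=15  C=54  D=26  E=5
Turnaround (C−A): A=40  B=15  C=54  D=26  E=5
Finish order: E → B → D → A → C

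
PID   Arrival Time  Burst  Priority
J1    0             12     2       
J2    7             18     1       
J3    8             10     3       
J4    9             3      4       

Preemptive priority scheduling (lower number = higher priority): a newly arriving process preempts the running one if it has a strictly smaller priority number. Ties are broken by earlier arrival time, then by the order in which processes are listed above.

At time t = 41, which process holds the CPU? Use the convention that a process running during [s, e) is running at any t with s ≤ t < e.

J4

Gantt: | J1 0-7 | J2 7-25 | J1 25-30 | J3 30-40 | J4 40-43 |
Completion: J1=30  J2=25  J3=40  J4=43
Turnaround (C−A): J1=30  J2=18  J3=32  J4=34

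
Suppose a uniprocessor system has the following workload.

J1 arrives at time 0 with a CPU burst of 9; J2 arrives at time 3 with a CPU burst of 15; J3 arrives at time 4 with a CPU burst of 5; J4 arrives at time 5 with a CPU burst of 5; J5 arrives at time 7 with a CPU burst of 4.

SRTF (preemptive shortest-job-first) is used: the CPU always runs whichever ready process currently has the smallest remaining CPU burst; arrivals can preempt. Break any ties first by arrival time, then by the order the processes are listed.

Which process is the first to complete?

Timeline: | J1 0-9 | J5 9-13 | J3 13-18 | J4 18-23 | J2 23-38 |
Completion: J1=9  J2=38  J3=18  J4=23  J5=13
Finish order: J1 → J5 → J3 → J4 → J2

J1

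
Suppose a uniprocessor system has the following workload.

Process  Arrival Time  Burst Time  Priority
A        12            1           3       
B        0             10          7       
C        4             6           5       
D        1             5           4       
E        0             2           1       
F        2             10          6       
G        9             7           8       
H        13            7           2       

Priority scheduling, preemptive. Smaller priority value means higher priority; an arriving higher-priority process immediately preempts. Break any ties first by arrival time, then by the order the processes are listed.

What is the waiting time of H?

Timeline: | E 0-2 | D 2-7 | C 7-12 | A 12-13 | H 13-20 | C 20-21 | F 21-31 | B 31-41 | G 41-48 |
Completion: A=13  B=41  C=21  D=7  E=2  F=31  G=48  H=20
Turnaround (C−A): A=1  B=41  C=17  D=6  E=2  F=29  G=39  H=7
Waiting(H) = turnaround − burst = 7 − 7 = 0

0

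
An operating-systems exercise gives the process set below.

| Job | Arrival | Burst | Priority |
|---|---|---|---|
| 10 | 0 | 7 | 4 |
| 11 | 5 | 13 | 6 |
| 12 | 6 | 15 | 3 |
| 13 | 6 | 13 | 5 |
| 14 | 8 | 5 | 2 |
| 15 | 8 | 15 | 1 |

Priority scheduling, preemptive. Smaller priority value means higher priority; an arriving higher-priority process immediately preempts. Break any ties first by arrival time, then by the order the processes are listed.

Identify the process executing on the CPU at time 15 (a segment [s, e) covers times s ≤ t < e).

15

Timeline: | 10 0-6 | 12 6-8 | 15 8-23 | 14 23-28 | 12 28-41 | 10 41-42 | 13 42-55 | 11 55-68 |
Completion: 10=42  11=68  12=41  13=55  14=28  15=23
Turnaround (C−A): 10=42  11=63  12=35  13=49  14=20  15=15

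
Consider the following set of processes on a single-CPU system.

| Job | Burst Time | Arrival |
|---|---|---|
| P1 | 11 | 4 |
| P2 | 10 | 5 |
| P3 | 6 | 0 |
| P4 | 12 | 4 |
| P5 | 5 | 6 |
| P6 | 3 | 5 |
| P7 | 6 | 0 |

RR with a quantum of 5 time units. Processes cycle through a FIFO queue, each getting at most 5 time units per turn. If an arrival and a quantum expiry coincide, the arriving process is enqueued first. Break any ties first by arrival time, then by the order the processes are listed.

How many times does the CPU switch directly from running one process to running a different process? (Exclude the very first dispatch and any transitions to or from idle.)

13

Schedule: | P3 0-5 | P7 5-10 | P1 10-15 | P4 15-20 | P2 20-25 | P6 25-28 | P3 28-29 | P5 29-34 | P7 34-35 | P1 35-40 | P4 40-45 | P2 45-50 | P1 50-51 | P4 51-53 |
Completion: P1=51  P2=50  P3=29  P4=53  P5=34  P6=28  P7=35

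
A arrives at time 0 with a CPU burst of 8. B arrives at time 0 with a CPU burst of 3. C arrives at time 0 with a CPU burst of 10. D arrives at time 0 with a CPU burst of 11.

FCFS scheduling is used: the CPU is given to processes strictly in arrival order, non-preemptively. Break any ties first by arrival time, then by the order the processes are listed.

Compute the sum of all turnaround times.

Gantt: | A 0-8 | B 8-11 | C 11-21 | D 21-32 |
Completion: A=8  B=11  C=21  D=32
Turnaround = completion − arrival: A=8, B=11, C=21, D=32
Total turnaround = 8 + 11 + 21 + 32 = 72

72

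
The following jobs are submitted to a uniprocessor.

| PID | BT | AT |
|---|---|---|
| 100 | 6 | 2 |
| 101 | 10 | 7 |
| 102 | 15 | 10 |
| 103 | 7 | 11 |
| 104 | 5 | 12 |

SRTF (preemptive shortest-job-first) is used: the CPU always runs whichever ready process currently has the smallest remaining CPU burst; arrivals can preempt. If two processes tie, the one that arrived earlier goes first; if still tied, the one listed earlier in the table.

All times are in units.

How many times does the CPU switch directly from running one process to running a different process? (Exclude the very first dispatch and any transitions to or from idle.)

Timeline: | idle 0-2 | 100 2-8 | 101 8-12 | 104 12-17 | 101 17-23 | 103 23-30 | 102 30-45 |
Completion: 100=8  101=23  102=45  103=30  104=17
Turnaround (C−A): 100=6  101=16  102=35  103=19  104=5

5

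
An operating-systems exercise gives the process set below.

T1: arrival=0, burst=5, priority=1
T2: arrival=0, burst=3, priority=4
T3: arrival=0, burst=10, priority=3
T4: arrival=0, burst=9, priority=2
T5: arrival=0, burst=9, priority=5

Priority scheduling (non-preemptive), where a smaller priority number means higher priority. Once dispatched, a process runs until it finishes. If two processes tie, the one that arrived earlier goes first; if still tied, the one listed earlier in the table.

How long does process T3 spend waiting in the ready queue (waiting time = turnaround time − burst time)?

Schedule: | T1 0-5 | T4 5-14 | T3 14-24 | T2 24-27 | T5 27-36 |
Completion: T1=5  T2=27  T3=24  T4=14  T5=36
Waiting(T3) = turnaround − burst = 24 − 10 = 14

14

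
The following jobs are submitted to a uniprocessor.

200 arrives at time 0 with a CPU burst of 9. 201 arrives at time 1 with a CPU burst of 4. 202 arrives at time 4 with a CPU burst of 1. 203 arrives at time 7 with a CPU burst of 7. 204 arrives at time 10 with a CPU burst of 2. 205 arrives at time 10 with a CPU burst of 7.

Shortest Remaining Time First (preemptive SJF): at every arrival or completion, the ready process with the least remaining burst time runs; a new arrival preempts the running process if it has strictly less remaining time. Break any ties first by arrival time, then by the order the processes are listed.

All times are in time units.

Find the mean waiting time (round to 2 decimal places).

Schedule: | 200 0-1 | 201 1-5 | 202 5-6 | 200 6-10 | 204 10-12 | 200 12-16 | 203 16-23 | 205 23-30 |
Completion: 200=16  201=5  202=6  203=23  204=12  205=30
Waiting times: 200=7, 201=0, 202=1, 203=9, 204=0, 205=13
Average waiting = (7+0+1+9+0+13) / 6 = 30/6 = 5.00

5.00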